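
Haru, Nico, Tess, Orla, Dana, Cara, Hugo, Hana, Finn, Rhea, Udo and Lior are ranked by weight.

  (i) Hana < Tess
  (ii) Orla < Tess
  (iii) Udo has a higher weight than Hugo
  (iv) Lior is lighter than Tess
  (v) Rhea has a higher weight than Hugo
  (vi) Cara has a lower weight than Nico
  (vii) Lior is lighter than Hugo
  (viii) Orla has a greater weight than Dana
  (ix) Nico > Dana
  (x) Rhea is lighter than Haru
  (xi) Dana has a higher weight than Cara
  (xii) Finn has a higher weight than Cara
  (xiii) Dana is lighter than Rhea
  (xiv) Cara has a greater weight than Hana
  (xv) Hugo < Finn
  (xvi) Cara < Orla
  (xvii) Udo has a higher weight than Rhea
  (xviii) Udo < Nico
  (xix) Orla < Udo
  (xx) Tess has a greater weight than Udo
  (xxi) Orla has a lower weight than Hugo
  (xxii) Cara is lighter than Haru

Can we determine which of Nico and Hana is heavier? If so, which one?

Nico

Hana < Cara and Cara < Dana give Hana < Dana.
With Dana < Orla: Hana < Cara < Dana < Orla.
With Orla < Hugo: Hana < Cara < Dana < Orla < Hugo.
With Hugo < Rhea: Hana < Cara < Dana < Orla < Hugo < Rhea.
Then Rhea < Udo extends the chain to Udo.
With Udo < Nico: Hana < Cara < Dana < Orla < Hugo < Rhea < Udo < Nico.
So Nico is heavier.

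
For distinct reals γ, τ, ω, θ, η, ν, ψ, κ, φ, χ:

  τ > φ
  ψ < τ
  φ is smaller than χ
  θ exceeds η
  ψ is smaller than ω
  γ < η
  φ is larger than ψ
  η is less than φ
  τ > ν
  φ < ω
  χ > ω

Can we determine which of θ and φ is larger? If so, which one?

undetermined

Following every chain through φ: above φ we get ω, τ, χ; below φ we get γ, ψ, η.
θ is not reached, and no chain runs the other way from θ to φ.
So the given relations leave the order of φ and θ undetermined.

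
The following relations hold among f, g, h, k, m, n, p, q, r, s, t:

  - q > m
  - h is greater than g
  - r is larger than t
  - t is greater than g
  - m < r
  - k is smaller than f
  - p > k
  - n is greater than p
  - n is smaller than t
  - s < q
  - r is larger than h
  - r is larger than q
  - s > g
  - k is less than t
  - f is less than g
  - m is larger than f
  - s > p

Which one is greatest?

Chaining downward from r: directly below it, t, h, m, q; then k, n, f, g, s; then p.
That covers every other element, and nothing is given above r, so r is the greatest.

r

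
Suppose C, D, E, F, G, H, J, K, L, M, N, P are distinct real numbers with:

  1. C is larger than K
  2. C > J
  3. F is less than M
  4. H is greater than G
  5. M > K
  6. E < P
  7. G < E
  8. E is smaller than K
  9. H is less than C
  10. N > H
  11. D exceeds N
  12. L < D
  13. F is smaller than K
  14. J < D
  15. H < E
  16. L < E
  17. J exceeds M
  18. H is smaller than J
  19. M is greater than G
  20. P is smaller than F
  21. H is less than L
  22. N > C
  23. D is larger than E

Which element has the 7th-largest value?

F

Piecing the relations together gives one ordering: G < H < L < E < P < F < K < M < J < C < N < D.
Counting 7 from the largest end gives F.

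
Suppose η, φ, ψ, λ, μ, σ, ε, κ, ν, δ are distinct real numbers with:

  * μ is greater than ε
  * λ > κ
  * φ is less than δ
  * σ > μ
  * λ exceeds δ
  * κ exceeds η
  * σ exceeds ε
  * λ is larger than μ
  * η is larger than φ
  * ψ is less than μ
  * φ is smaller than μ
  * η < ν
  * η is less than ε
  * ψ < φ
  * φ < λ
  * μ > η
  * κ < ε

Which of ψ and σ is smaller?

ψ

ψ < φ and φ < η give ψ < η.
Then η < κ extends the chain to κ.
With κ < ε: ψ < φ < η < κ < ε.
Then ε < μ extends the chain to μ.
With μ < σ: ψ < φ < η < κ < ε < μ < σ.
So ψ < σ; ψ is the smaller of the two.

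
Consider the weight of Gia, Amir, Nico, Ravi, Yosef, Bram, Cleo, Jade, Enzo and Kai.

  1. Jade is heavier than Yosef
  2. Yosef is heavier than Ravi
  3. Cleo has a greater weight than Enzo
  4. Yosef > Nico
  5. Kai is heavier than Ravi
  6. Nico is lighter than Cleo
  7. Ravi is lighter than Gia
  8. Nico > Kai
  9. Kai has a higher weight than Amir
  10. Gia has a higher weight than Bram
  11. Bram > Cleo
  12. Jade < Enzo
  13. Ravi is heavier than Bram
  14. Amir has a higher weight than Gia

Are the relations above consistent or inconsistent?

inconsistent

Chaining the given relations yields Bram < Ravi < Gia < Amir < Kai < Nico < Yosef < Jade < Enzo < Cleo, so Bram < Cleo. But one relation states Cleo < Bram. These cannot both hold.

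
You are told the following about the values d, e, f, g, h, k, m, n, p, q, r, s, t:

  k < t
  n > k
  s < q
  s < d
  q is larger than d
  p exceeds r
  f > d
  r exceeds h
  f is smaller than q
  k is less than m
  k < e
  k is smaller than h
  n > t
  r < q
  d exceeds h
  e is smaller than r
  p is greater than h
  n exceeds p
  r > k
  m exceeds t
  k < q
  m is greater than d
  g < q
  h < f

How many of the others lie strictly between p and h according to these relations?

The relations place h below p. An element lies strictly between them when it is forced above h and also forced below p.
Above h: {d, r, f, m, n, q}. Below p: {k, e, r}.
Intersection: {r} — 1.

1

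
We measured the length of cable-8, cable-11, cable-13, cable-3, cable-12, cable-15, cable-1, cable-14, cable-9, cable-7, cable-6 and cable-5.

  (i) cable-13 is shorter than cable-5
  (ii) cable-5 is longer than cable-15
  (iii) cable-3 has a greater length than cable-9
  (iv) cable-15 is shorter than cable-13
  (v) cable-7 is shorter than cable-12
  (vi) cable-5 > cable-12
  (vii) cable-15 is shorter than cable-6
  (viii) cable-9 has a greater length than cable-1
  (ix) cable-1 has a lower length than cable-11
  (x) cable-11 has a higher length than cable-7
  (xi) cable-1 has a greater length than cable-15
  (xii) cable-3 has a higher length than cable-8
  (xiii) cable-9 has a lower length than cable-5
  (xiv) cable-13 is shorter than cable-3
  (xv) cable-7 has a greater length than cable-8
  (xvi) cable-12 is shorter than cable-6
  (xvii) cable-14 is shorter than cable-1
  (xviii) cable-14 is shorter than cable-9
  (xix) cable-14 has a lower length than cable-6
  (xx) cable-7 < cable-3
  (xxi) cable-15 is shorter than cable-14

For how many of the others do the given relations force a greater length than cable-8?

6

The elements the relations force above cable-8 are cable-7, cable-12, cable-11, cable-5, cable-3, cable-6 — no chain reaches any other.
That is 6.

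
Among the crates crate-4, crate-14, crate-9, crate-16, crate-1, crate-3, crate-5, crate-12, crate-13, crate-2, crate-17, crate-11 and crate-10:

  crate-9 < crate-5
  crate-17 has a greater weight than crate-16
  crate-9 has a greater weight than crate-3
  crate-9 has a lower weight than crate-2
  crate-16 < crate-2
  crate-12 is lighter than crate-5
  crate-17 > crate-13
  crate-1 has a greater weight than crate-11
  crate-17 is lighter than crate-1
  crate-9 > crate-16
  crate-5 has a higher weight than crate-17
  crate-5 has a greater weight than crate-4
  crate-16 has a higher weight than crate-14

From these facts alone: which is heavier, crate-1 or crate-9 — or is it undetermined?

undetermined

Following every chain through crate-9: above crate-9 we get crate-5, crate-2; below crate-9 we get crate-3, crate-14, crate-16.
crate-1 is not reached, and no chain runs the other way from crate-1 to crate-9.
So the given relations leave the order of crate-9 and crate-1 undetermined.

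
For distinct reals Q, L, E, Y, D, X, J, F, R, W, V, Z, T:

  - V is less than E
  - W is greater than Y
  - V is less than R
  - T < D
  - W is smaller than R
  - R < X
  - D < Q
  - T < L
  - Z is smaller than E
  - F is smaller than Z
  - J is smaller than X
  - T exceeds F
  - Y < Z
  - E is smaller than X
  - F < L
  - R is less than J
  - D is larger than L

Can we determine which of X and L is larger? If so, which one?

Following every chain through L: above L we get D, Q; below L we get F, T.
X is not reached, and no chain runs the other way from X to L.
So the given relations leave the order of L and X undetermined.

undetermined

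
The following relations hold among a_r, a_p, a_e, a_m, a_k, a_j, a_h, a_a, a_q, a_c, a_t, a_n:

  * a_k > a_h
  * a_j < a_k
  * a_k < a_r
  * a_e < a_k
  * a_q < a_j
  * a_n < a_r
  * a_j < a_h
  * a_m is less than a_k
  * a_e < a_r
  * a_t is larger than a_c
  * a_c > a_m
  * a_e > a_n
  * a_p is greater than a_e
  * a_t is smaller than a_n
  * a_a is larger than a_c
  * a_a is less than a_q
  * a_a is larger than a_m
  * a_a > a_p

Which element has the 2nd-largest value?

a_k

Chaining the given pairs: a_m < a_c < a_t < a_n < a_e < a_p < a_a < a_q < a_j < a_h < a_k < a_r.
The 2nd largest is a_k.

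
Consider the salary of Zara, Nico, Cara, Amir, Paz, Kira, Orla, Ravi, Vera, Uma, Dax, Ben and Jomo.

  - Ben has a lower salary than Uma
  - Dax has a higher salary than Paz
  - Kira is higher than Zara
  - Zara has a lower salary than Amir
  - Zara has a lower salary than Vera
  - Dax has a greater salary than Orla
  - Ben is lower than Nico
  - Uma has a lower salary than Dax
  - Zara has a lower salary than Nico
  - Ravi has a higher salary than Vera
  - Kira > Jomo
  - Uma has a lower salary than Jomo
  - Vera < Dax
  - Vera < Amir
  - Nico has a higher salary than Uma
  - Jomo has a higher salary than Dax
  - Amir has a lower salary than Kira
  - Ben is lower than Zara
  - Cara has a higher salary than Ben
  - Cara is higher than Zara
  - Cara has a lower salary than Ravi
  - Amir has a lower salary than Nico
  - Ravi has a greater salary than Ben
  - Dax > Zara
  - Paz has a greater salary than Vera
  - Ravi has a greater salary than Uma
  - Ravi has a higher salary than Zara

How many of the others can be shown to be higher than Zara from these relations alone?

9

From Zara the given relations immediately reach Vera, Amir, Cara, Dax, Nico, Ravi, Kira.
From those, Paz, Jomo — 9 in total.
Nothing else is reachable above Zara; 9 in all.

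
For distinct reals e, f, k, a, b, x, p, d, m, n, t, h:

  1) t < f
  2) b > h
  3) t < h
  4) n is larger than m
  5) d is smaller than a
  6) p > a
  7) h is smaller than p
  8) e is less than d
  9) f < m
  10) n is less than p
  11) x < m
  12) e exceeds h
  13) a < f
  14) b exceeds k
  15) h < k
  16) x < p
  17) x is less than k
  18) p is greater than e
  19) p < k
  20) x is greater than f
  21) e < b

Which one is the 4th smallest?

Chaining the given pairs: t < h < e < d < a < f < x < m < n < p < k < b.
The 4th smallest is d.

d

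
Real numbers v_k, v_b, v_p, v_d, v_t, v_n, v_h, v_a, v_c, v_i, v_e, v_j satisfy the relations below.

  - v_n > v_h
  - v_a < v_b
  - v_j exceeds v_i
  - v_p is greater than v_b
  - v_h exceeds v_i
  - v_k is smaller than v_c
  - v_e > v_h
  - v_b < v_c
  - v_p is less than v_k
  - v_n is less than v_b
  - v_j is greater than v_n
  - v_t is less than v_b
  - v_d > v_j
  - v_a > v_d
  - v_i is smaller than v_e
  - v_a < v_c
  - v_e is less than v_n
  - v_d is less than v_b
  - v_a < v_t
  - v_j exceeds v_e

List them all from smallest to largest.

v_i < v_h < v_e < v_n < v_j < v_d < v_a < v_t < v_b < v_p < v_k < v_c

Nothing is placed below v_i, so it is least; from there v_i < v_h; v_h < v_e; v_e < v_n; v_n < v_j; v_j < v_d; v_d < v_a; v_a < v_t; v_t < v_b; v_b < v_p; v_p < v_k; v_k < v_c, each given directly.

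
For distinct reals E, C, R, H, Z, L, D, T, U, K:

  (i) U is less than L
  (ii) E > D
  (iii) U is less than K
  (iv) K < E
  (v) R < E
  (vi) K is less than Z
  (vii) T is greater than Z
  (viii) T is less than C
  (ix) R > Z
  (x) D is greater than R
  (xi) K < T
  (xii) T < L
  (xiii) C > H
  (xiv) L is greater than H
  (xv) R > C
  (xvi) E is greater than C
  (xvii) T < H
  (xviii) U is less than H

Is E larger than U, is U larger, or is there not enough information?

U < K and K < T give U < T.
With T < H: U < K < T < H.
Then H < C extends the chain to C.
With C < R: U < K < T < H < C < R.
With R < D: U < K < T < H < C < R < D.
Then D < E extends the chain to E.
So E is larger.

E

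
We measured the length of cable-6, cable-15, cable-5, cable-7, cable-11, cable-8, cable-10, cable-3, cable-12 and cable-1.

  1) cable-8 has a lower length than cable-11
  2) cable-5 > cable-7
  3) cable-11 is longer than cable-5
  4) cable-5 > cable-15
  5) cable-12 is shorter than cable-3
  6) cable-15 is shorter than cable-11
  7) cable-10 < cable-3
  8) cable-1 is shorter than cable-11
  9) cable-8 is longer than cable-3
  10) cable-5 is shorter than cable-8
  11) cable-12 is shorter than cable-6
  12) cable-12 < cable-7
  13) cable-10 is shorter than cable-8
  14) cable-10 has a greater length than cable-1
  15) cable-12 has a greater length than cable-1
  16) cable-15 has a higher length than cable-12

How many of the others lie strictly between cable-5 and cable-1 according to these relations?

Chaining upward from cable-1 reaches: cable-12, cable-10, cable-15, cable-7, cable-6, cable-3, cable-8, cable-11.
Chaining downward from cable-5 reaches: cable-12, cable-15, cable-7.
Strictly between cable-1 and cable-5 are those in both lists: cable-12, cable-15, cable-7 — 3 elements.

3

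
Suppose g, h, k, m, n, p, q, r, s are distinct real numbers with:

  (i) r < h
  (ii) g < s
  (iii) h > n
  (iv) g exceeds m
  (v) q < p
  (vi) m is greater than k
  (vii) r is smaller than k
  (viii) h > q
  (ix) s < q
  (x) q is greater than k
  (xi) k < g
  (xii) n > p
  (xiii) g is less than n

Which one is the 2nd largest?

n

The consecutive relations fix a unique order: r < k < m < g < s < q < p < n < h.
Counting 2 from the largest end gives n.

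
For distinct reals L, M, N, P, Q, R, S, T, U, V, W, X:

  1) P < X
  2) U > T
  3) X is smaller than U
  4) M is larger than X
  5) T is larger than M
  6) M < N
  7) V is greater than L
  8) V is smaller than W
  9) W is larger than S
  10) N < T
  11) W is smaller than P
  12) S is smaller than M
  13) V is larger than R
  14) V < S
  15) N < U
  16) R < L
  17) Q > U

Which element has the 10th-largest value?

V

Piecing the relations together gives one ordering: R < L < V < S < W < P < X < M < N < T < U < Q.
Counting 10 from the largest end gives V.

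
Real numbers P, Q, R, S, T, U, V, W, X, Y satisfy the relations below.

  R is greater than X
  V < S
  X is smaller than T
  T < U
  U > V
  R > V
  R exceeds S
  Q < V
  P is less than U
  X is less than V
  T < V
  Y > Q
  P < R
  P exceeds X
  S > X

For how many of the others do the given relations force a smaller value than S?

The elements the relations force below S are X, T, Q, V — no chain reaches any other.
That is 4.

4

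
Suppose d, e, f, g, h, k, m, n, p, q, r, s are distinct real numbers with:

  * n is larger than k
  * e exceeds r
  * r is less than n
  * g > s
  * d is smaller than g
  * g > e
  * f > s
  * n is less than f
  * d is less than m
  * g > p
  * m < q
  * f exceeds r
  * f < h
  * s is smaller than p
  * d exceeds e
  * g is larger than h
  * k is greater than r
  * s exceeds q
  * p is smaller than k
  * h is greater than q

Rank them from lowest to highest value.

r < e < d < m < q < s < p < k < n < f < h < g

Nothing is placed below r, so it is least; from there r < e; e < d; d < m; m < q; q < s; s < p; p < k; k < n; n < f; f < h; h < g, each given directly.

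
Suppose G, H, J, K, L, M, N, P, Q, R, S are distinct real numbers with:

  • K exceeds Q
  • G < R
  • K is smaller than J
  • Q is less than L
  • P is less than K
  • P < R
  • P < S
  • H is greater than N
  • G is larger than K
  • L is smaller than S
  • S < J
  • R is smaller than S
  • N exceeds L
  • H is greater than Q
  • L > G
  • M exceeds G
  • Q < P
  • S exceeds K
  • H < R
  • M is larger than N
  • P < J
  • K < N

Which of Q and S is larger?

S

The relevant relations are Q < P; P < K; K < G; G < L; L < N; N < H; H < R; R < S.
Together: Q < P < K < G < L < N < H < R < S.
So Q < S; S is the larger of the two.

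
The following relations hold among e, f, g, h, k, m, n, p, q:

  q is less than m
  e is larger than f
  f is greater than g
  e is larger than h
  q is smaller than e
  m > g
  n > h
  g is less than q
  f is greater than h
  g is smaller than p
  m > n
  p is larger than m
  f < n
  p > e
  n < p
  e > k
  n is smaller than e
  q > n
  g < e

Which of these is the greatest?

h is not greatest since h < e; k is not greatest since k < e; g is not greatest since g < q; f is not greatest since f < n; n is not greatest since n < m; q is not greatest since q < e; m is not greatest since m < p; e is not greatest since e < p.
Only p has nothing above it, so p is the greatest.

p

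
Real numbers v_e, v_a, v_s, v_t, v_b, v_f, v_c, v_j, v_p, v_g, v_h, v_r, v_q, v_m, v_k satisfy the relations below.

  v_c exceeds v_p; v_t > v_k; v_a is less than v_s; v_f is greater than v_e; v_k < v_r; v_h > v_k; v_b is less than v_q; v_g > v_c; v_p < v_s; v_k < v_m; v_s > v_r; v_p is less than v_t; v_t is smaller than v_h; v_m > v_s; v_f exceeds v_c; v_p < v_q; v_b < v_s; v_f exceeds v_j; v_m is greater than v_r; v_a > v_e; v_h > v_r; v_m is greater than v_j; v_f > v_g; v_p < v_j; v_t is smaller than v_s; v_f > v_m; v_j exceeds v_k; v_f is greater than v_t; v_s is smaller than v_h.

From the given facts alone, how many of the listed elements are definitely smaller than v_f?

12

Directly below v_f: v_e, v_c, v_t, v_g, v_j, v_m.
One step further: v_p, v_k, v_r, v_s (10 so far).
One step further: v_b, v_a (12 so far).
Nothing else is reachable below v_f; 12 in all.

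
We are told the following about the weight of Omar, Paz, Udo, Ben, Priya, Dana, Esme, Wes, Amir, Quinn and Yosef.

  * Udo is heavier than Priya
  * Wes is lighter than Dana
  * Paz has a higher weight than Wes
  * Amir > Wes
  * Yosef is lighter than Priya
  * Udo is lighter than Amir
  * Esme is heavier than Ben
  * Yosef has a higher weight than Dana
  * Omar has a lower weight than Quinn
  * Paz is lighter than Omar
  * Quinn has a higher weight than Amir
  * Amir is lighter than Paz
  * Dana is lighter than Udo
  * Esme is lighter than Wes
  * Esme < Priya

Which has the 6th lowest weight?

Piecing the relations together gives one ordering: Ben < Esme < Wes < Dana < Yosef < Priya < Udo < Amir < Paz < Omar < Quinn.
Counting 6 from the smallest end gives Priya.

Priya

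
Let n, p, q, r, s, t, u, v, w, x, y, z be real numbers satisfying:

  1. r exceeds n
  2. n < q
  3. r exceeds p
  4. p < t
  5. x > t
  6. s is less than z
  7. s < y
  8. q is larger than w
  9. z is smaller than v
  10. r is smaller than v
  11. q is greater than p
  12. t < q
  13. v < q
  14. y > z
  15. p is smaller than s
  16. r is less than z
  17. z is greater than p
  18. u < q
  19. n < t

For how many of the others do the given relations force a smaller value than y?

5

Directly below y: s, z.
One step further: p, r (4 so far).
One step further: n (5 so far).
Nothing else is reachable below y; 5 in all.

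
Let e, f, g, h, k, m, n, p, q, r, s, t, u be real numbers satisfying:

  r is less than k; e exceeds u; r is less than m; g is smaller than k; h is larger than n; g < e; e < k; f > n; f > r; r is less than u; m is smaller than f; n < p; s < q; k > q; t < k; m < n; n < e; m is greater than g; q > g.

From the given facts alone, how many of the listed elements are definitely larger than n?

From n the given relations immediately reach h, e, p, f.
From those, k — 5 in total.
Nothing else is reachable above n; 5 in all.

5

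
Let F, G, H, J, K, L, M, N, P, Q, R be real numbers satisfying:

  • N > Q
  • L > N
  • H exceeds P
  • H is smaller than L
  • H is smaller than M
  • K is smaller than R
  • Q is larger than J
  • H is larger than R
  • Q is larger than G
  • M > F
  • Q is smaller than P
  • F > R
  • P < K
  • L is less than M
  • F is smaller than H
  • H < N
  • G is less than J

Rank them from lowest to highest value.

The consecutive links are each given: G < J; J < Q; Q < P; P < K; K < R; R < F; F < H; H < N; N < L; L < M.

G < J < Q < P < K < R < F < H < N < L < M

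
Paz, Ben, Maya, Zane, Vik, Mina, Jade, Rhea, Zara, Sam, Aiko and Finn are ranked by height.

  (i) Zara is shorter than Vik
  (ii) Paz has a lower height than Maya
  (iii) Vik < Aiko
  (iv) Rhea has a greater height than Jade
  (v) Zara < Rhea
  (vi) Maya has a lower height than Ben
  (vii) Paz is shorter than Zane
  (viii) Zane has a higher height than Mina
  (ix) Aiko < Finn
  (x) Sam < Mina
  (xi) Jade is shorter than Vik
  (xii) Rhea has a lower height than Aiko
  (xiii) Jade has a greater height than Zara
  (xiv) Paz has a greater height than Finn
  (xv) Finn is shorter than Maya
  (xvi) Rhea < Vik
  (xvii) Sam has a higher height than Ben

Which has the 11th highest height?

Jade

Chaining the given pairs: Zara < Jade < Rhea < Vik < Aiko < Finn < Paz < Maya < Ben < Sam < Mina < Zane.
The 11th largest is Jade.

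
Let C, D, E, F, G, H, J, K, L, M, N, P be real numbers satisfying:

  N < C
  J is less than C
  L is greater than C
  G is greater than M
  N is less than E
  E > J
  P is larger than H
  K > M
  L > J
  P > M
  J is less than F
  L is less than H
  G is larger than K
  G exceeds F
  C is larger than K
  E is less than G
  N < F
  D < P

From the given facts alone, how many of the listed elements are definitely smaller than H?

6

The elements the relations force below H are M, N, J, K, C, L — no chain reaches any other.
That is 6.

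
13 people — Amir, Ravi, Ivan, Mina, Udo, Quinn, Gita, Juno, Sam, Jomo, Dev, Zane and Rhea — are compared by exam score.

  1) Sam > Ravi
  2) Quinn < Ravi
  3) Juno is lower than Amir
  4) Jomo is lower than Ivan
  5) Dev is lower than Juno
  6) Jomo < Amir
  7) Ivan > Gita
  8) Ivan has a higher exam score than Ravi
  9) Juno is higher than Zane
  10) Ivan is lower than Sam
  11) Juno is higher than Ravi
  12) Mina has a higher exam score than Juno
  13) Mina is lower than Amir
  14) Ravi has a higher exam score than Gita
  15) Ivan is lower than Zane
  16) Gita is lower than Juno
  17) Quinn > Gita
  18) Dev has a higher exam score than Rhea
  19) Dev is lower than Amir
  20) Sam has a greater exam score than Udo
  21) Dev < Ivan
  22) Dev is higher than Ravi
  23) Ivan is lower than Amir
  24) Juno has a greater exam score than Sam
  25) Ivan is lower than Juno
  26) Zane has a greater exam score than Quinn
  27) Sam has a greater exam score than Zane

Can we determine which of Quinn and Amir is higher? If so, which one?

The relevant relations are Quinn < Ravi; Ravi < Dev; Dev < Ivan; Ivan < Zane; Zane < Sam; Sam < Juno; Juno < Mina; Mina < Amir.
Chaining these gives Quinn < Ravi < Dev < Ivan < Zane < Sam < Juno < Mina < Amir.
So Amir is higher.

Amir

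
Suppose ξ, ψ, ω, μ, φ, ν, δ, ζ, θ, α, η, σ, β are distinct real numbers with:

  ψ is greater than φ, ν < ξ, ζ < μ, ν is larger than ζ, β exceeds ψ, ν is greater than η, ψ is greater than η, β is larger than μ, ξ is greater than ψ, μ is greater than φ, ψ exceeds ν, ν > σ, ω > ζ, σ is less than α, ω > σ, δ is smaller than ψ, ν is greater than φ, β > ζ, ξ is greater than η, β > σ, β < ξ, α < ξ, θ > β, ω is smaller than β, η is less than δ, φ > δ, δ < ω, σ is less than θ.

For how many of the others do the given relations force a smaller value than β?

From β the given relations immediately reach ζ, σ, μ, ψ, ω.
From those, η, δ, φ, ν — 9 in total.
No other element is forced below β by the given relations, so the count is 9.

9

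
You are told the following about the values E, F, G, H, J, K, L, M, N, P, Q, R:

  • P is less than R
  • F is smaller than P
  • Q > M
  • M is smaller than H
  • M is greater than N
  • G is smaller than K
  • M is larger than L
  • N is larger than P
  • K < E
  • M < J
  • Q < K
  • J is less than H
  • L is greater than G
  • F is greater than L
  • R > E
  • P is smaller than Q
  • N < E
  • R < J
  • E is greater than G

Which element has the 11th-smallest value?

J

Piecing the relations together gives one ordering: G < L < F < P < N < M < Q < K < E < R < J < H.
The 11th smallest is J.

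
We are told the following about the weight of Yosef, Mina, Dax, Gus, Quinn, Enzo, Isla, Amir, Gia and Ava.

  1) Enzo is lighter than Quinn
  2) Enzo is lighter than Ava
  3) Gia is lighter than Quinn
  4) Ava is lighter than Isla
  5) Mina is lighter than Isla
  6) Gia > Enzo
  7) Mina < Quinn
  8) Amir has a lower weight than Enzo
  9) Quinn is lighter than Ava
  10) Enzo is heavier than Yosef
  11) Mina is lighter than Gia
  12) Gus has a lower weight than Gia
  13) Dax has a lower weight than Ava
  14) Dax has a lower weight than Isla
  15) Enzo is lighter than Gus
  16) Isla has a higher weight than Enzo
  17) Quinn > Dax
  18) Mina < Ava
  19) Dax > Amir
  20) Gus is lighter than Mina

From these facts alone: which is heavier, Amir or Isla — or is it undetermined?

Isla

Link the given pairs in sequence: Amir < Enzo; Enzo < Gus; Gus < Mina; Mina < Gia; Gia < Quinn; Quinn < Ava; Ava < Isla.
Chaining these gives Amir < Enzo < Gus < Mina < Gia < Quinn < Ava < Isla.
So Isla is heavier.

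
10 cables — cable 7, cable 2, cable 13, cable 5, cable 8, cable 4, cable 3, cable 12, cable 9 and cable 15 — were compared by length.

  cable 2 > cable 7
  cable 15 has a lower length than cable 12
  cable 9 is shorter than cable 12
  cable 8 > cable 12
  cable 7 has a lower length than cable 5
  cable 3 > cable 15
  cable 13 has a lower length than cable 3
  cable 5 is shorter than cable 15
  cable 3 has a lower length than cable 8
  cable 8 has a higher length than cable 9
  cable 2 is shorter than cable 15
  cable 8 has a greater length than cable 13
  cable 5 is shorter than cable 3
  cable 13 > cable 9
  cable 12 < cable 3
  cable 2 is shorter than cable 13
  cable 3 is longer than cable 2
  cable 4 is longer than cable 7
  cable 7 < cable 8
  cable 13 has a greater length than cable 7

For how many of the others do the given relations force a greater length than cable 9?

The elements the relations force above cable 9 are cable 12, cable 13, cable 3, cable 8 — no chain reaches any other.
That is 4.

4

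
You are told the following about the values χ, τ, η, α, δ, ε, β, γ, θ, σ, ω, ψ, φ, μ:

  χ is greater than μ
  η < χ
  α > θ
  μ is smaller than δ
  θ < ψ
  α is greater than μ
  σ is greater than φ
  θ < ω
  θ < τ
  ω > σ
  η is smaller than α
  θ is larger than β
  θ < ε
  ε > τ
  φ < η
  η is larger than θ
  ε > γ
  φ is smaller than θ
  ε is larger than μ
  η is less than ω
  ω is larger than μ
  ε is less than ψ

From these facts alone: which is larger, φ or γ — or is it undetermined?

Following every chain through φ: above φ we get θ, τ, ε, η, σ, ω, α, χ, ψ.
γ is not reached, and no chain runs the other way from γ to φ.
So the given relations leave the order of φ and γ undetermined.

undetermined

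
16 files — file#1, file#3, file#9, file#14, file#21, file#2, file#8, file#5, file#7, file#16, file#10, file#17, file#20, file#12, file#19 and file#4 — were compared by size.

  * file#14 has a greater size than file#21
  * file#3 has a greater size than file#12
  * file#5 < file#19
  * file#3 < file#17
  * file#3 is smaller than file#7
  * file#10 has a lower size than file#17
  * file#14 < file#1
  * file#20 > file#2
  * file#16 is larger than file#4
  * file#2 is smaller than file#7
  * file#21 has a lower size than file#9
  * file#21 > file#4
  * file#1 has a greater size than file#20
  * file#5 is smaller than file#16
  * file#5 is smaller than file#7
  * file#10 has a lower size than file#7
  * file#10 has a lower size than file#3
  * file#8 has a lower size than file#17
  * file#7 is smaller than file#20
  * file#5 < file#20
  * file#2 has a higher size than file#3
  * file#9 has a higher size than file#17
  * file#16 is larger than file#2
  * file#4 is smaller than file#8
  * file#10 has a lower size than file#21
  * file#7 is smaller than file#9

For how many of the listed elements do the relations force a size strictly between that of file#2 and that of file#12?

Chaining upward from file#12 reaches: file#3, file#7, file#20, file#1, file#16, file#17, file#9.
Chaining downward from file#2 reaches: file#10, file#3.
Strictly between file#12 and file#2 are those in both lists: file#3 — 1 element.

1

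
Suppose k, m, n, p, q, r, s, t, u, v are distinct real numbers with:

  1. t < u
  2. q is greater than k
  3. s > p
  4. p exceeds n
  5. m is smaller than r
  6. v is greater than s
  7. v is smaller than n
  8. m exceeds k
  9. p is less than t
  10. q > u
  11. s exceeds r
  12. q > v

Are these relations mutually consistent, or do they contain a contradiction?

inconsistent

We have p < s stated directly, yet also s < v < n < p by chaining the others — so s < p. Contradiction.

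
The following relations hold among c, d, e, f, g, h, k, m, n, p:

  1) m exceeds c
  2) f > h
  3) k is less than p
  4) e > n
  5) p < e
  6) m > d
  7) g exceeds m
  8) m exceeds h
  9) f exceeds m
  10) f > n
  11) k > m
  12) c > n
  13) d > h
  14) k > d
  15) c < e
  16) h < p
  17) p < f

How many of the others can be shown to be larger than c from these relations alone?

6

The elements the relations force above c are m, k, g, p, e, f — no chain reaches any other.
That is 6.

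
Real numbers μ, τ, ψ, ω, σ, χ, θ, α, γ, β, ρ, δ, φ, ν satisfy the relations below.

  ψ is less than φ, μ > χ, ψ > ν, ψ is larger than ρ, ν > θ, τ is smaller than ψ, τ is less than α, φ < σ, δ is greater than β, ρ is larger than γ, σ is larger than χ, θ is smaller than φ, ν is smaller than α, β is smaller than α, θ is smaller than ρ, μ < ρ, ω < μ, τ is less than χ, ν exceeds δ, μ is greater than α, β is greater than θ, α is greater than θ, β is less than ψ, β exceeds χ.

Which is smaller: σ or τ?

τ < χ and χ < β give τ < β.
Then β < δ extends the chain to δ.
Then δ < ν extends the chain to ν.
With ν < α: τ < χ < β < δ < ν < α.
With α < μ: τ < χ < β < δ < ν < α < μ.
Then μ < ρ extends the chain to ρ.
With ρ < ψ: τ < χ < β < δ < ν < α < μ < ρ < ψ.
Then ψ < φ extends the chain to φ.
With φ < σ: τ < χ < β < δ < ν < α < μ < ρ < ψ < φ < σ.
So τ < σ; τ is the smaller of the two.

τ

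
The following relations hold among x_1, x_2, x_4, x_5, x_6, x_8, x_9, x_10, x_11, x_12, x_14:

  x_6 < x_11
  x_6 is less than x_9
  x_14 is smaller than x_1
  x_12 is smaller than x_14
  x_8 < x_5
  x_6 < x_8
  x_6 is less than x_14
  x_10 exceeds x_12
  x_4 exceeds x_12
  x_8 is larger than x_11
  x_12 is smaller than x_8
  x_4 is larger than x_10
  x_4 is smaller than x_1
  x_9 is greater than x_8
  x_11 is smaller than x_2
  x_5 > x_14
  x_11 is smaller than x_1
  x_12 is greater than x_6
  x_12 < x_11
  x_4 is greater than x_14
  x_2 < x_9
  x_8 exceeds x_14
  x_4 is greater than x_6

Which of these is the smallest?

x_6

Chaining upward from x_6: directly above it, x_12, x_11, x_14, x_8, x_9, x_4; then x_2, x_10, x_5, x_1.
That covers every other element, and nothing is given below x_6, so x_6 is the smallest.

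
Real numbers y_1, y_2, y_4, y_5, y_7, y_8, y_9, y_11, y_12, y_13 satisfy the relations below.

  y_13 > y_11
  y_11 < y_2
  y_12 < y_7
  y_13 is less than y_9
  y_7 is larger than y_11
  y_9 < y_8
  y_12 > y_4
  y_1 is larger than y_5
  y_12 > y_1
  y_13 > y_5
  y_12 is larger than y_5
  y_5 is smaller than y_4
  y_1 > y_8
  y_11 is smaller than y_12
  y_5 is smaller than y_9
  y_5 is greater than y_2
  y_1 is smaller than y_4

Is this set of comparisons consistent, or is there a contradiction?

consistent

Every relation is compatible with y_11 < y_2 < y_5 < y_13 < y_9 < y_8 < y_1 < y_4 < y_12 < y_7; the set is consistent.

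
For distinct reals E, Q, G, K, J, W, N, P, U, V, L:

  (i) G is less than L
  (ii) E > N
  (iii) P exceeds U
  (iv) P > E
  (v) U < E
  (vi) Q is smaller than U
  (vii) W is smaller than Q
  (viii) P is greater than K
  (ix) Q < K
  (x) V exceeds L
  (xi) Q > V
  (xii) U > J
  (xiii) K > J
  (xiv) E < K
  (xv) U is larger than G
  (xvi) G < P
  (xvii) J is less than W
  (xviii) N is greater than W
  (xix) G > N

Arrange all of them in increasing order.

Each adjacent pair is fixed by a given relation: J < W; W < N; N < G; G < L; L < V; V < Q; Q < U; U < E; E < K; K < P. Chaining them end to end gives the full order.

J < W < N < G < L < V < Q < U < E < K < P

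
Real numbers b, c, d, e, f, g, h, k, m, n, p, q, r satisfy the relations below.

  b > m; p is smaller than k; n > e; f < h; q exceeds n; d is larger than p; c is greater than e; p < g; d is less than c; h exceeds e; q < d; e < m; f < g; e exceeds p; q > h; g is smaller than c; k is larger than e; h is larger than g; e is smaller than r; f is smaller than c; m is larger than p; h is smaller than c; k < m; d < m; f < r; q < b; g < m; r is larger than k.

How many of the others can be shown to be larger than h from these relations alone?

5

The elements the relations force above h are q, d, m, c, b — no chain reaches any other.
That is 5.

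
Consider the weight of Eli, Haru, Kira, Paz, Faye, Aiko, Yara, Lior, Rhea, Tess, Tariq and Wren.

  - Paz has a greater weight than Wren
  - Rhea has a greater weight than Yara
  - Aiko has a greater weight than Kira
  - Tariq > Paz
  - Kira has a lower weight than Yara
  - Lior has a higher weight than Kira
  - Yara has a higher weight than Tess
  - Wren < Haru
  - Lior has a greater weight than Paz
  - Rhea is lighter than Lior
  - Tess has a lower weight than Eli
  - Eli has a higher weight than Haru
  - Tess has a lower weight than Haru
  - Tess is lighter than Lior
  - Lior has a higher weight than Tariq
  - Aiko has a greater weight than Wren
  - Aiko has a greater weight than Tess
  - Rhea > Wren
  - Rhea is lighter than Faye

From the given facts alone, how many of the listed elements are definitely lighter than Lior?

From Lior the given relations immediately reach Kira, Tess, Paz, Tariq, Rhea.
From those, Wren, Yara — 7 in total.
Nothing else is reachable below Lior; 7 in all.

7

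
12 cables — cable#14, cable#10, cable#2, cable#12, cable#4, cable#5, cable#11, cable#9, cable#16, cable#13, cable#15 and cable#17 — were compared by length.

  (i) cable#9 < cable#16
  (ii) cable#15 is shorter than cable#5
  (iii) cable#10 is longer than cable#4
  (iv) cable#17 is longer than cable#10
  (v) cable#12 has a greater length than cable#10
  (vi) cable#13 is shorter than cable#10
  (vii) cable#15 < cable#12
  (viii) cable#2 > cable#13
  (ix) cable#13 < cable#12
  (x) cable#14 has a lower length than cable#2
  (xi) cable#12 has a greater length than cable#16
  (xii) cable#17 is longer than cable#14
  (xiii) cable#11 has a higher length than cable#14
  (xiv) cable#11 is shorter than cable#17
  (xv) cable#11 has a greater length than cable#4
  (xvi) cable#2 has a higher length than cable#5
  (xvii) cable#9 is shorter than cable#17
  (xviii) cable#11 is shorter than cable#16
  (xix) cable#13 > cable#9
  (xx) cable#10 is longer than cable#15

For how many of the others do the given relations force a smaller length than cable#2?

5

From cable#2 the given relations immediately reach cable#14, cable#13, cable#5.
From those, cable#9, cable#15 — 5 in total.
No other element is forced below cable#2 by the given relations, so the count is 5.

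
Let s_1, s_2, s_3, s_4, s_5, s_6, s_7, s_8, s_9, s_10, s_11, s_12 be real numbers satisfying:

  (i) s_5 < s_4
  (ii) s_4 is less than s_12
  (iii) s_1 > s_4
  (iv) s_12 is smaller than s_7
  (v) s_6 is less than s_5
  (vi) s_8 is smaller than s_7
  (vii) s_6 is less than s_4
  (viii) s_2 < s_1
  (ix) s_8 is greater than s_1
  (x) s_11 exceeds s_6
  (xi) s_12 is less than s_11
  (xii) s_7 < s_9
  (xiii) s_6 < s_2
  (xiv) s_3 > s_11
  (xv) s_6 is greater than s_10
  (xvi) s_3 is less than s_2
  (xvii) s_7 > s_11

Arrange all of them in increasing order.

Each adjacent pair is fixed by a given relation: s_10 < s_6; s_6 < s_5; s_5 < s_4; s_4 < s_12; s_12 < s_11; s_11 < s_3; s_3 < s_2; s_2 < s_1; s_1 < s_8; s_8 < s_7; s_7 < s_9. Chaining them end to end gives the full order.

s_10 < s_6 < s_5 < s_4 < s_12 < s_11 < s_3 < s_2 < s_1 < s_8 < s_7 < s_9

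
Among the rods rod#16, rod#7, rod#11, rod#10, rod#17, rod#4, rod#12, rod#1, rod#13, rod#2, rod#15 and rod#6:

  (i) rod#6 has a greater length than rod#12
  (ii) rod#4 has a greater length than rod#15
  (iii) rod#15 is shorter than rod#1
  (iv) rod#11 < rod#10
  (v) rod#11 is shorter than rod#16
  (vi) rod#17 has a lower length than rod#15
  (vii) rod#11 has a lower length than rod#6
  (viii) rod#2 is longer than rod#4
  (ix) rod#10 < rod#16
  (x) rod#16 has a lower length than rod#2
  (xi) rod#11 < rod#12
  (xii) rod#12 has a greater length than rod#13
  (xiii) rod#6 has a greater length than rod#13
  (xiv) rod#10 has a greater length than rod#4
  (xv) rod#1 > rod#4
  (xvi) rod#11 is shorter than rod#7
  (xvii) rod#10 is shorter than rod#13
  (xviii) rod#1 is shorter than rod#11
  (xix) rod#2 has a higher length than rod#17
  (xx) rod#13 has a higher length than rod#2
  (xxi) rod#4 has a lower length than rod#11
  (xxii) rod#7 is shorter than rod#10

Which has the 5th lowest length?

Piecing the relations together gives one ordering: rod#17 < rod#15 < rod#4 < rod#1 < rod#11 < rod#7 < rod#10 < rod#16 < rod#2 < rod#13 < rod#12 < rod#6.
Counting 5 from the smallest end gives rod#11.

rod#11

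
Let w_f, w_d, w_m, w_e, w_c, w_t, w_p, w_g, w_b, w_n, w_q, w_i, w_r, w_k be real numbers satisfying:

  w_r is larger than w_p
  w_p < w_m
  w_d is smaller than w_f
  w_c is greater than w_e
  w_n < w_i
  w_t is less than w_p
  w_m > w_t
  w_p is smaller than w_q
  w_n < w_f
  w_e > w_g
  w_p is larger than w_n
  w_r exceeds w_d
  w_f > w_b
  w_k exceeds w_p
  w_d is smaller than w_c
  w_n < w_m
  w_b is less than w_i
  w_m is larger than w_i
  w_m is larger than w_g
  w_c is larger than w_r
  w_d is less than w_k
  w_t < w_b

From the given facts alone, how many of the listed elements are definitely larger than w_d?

4

From w_d the given relations immediately reach w_f, w_r, w_c, w_k.
Nothing else is reachable above w_d; 4 in all.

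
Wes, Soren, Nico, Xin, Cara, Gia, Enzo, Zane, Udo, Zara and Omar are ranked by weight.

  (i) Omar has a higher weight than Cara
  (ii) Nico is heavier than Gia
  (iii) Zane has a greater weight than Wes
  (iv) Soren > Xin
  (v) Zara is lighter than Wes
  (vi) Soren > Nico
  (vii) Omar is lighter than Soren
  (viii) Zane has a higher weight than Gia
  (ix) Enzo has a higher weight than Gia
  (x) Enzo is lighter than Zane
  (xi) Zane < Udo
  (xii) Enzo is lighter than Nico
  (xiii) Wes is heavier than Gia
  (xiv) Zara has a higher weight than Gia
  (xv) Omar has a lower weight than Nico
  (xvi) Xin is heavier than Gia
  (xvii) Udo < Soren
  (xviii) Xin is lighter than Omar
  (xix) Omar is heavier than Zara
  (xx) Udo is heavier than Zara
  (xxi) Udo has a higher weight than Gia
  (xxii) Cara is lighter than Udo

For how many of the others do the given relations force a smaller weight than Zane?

4

Directly below Zane: Gia, Wes, Enzo.
One step further: Zara (4 so far).
Nothing else is reachable below Zane; 4 in all.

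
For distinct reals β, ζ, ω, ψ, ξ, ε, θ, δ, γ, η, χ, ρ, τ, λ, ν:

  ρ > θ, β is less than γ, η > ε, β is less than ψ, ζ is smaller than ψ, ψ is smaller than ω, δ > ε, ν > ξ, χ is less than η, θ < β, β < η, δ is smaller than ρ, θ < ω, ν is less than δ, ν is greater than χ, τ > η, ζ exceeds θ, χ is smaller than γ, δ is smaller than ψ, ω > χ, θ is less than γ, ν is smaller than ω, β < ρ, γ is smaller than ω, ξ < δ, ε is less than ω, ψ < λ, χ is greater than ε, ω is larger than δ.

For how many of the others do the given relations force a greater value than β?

The elements the relations force above β are η, ψ, τ, λ, γ, ω, ρ — no chain reaches any other.
That is 7.

7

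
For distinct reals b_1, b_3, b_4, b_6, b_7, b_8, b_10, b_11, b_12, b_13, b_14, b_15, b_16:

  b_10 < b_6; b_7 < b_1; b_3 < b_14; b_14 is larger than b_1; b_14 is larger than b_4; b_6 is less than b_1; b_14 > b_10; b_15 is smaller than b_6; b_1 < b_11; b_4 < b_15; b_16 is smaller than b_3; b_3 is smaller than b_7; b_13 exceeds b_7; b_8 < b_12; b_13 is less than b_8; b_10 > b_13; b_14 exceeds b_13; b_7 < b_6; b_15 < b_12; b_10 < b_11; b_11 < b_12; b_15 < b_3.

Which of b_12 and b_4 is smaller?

b_4

The relevant relations are b_4 < b_15; b_15 < b_3; b_3 < b_7; b_7 < b_13; b_13 < b_10; b_10 < b_6; b_6 < b_1; b_1 < b_11; b_11 < b_12.
Chaining these gives b_4 < b_15 < b_3 < b_7 < b_13 < b_10 < b_6 < b_1 < b_11 < b_12.
So b_4 < b_12; b_4 is the smaller of the two.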